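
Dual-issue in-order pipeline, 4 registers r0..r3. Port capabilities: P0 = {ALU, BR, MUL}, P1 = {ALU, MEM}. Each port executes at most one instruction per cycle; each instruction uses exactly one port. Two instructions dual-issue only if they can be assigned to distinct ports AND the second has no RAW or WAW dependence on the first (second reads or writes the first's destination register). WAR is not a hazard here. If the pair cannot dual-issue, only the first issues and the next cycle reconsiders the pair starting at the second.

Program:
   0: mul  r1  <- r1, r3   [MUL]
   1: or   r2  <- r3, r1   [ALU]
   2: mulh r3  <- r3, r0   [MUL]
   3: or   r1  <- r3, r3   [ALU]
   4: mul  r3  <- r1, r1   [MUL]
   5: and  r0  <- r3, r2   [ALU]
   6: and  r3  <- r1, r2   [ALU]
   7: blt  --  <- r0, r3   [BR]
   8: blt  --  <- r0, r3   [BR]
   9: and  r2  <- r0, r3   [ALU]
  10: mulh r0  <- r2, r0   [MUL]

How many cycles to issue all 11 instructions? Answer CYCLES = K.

  cy0 -> i0 (mul.MUL) RAW r1
  cy1 -> i1+i2 (or.ALU+mulh.MUL) pair
  cy2 -> i3 (or.ALU) RAW r1
  cy3 -> i4 (mul.MUL) RAW r3
  cy4 -> i5+i6 (and.ALU+and.ALU) pair
  cy5 -> i7 (blt.BR) no-port BR/BR
  cy6 -> i8+i9 (blt.BR+and.ALU) pair
  cy7 -> i10 (mulh.MUL) tail

CYCLES = 8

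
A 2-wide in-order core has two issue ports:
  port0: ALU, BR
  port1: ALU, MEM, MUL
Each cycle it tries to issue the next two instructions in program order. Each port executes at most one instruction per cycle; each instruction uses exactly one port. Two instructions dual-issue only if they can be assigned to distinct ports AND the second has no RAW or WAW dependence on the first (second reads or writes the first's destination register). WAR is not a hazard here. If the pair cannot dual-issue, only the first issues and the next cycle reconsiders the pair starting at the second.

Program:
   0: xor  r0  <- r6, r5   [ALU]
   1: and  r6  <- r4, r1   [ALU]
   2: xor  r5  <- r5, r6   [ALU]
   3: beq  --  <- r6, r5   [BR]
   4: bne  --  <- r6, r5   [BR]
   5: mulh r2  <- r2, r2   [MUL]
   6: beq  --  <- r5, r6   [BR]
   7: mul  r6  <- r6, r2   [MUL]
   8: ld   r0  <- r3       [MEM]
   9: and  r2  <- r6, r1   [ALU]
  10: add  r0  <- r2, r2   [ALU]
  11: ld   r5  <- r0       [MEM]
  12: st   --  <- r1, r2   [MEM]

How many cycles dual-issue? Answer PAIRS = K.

PAIRS = 4

#0 head=0: xor+and i0+i1 pair
#1 head=2: xor i2 RAW r5
#2 head=3: beq i3 no-port BR/BR
#3 head=4: bne+mulh i4+i5 pair
#4 head=6: beq+mul i6+i7 pair
#5 head=8: ld+and i8+i9 pair
#6 head=10: add i10 RAW r0
#7 head=11: ld i11 no-port MEM/MEM
#8 head=12: st i12 tail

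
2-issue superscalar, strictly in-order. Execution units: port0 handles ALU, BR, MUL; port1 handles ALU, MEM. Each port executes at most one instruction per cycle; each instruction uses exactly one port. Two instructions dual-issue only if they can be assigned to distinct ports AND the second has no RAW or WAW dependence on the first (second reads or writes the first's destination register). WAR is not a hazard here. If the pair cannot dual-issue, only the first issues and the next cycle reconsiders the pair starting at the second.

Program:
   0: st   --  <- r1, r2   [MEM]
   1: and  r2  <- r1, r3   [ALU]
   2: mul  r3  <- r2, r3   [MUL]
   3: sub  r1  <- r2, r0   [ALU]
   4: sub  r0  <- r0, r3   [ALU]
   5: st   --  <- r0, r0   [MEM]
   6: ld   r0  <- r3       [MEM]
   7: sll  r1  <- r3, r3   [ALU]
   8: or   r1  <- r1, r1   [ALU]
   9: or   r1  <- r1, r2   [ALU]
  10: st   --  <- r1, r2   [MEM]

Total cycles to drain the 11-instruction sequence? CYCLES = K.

[0] i0+i1  st+and  -- 2-wide
[1] i2+i3  mul+sub  -- 2-wide
[2] i4  sub  -- RAW r0
[3] i5  st  -- no-port MEM/MEM
[4] i6+i7  ld+sll  -- 2-wide
[5] i8  or  -- RAW+WAW r1
[6] i9  or  -- RAW r1
[7] i10  st  -- tail

CYCLES = 8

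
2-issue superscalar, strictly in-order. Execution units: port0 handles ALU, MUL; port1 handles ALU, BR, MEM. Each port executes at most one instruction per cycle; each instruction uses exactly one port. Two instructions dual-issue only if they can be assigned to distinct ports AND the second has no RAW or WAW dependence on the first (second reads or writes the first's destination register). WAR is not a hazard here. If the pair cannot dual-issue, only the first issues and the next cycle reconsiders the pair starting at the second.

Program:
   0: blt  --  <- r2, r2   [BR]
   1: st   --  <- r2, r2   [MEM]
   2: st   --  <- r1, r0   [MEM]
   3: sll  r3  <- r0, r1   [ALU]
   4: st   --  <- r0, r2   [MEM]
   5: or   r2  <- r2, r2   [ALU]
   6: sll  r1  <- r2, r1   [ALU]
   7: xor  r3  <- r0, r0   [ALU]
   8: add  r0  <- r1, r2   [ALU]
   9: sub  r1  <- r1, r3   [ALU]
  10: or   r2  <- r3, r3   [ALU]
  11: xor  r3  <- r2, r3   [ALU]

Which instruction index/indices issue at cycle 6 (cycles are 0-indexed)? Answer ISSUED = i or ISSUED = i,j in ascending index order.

c0: i0 blt  no-port BR/MEM
c1: i1 st  no-port MEM/MEM
c2: i2/i3 st/sll  dual
c3: i4/i5 st/or  dual
c4: i6/i7 sll/xor  dual
c5: i8/i9 add/sub  dual
c6: i10 or  RAW r2
c7: i11 xor  tail

ISSUED = 10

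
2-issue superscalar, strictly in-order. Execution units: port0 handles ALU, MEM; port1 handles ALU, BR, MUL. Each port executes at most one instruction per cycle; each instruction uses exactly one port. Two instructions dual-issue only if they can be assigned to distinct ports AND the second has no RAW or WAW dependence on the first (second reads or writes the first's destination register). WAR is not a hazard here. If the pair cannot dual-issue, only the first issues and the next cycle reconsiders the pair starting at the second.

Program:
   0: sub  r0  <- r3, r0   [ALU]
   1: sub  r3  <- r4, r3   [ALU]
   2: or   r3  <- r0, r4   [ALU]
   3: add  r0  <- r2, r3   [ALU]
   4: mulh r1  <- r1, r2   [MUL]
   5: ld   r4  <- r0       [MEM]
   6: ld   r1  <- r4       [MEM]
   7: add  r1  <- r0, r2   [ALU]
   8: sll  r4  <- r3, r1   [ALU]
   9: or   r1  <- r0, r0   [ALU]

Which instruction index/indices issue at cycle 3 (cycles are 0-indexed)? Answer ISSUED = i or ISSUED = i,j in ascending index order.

t=0 i0/i1:sub+sub ; 2-wide
t=1 i2:or ; RAW r3
t=2 i3/i4:add+mulh ; 2-wide
t=3 i5:ld ; no-port MEM/MEM
t=4 i6:ld ; WAW r1
t=5 i7:add ; RAW r1
t=6 i8/i9:sll+or ; 2-wide

ISSUED = 5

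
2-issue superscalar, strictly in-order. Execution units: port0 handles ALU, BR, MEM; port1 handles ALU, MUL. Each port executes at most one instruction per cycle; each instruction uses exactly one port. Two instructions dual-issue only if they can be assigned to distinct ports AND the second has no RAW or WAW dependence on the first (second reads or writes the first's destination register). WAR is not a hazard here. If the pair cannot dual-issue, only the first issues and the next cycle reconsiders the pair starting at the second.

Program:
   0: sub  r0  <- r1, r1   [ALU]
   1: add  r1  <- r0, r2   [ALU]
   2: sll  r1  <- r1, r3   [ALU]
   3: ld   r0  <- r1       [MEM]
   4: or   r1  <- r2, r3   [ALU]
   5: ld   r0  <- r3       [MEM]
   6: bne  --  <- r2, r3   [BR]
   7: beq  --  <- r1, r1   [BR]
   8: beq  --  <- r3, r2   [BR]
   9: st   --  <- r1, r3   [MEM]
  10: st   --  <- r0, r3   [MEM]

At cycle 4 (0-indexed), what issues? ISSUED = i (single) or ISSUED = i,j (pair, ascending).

0. sub @i0  | RAW r0
1. add @i1  | RAW+WAW r1
2. sll @i2  | RAW r1
3. ld+or @i3+i4  | pair
4. ld @i5  | no-port MEM/BR
5. bne @i6  | no-port BR/BR
6. beq @i7  | no-port BR/BR
7. beq @i8  | no-port BR/MEM
8. st @i9  | no-port MEM/MEM
9. st @i10  | tail

ISSUED = 5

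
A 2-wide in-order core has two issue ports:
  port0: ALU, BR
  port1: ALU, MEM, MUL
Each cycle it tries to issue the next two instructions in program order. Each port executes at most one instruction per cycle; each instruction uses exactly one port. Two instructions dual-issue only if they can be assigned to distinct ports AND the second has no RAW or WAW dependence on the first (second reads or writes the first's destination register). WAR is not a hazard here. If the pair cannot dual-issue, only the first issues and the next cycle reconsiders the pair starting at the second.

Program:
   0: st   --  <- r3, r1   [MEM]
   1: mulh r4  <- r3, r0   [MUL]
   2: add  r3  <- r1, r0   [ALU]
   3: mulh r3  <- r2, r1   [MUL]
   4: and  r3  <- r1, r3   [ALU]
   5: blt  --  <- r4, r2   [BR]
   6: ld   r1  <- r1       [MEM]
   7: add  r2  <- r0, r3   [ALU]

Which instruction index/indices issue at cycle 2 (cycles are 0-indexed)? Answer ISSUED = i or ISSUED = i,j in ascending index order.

#0 head=0: st.MEM i0 no-port MEM/MUL
#1 head=1: mulh.MUL+add.ALU i1,i2 2-wide
#2 head=3: mulh.MUL i3 RAW+WAW r3
#3 head=4: and.ALU+blt.BR i4,i5 2-wide
#4 head=6: ld.MEM+add.ALU i6,i7 2-wide

ISSUED = 3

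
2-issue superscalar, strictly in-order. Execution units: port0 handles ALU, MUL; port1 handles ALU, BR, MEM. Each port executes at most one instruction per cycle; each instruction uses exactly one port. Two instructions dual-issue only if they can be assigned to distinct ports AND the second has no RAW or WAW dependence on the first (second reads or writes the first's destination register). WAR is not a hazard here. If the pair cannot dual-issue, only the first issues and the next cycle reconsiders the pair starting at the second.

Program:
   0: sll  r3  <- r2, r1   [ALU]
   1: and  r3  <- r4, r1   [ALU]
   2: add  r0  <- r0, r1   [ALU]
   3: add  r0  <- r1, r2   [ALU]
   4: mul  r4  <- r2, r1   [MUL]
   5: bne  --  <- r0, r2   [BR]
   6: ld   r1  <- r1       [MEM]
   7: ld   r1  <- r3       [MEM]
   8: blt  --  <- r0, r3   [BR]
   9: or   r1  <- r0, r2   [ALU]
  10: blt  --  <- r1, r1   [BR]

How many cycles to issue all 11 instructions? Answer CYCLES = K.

CYCLES = 8

[0] i0  sll.ALU  -- WAW r3
[1] i1+i2  and.ALU/add.ALU  -- 2-wide
[2] i3+i4  add.ALU/mul.MUL  -- 2-wide
[3] i5  bne.BR  -- no-port BR/MEM
[4] i6  ld.MEM  -- no-port MEM/MEM
[5] i7  ld.MEM  -- no-port MEM/BR
[6] i8+i9  blt.BR/or.ALU  -- 2-wide
[7] i10  blt.BR  -- tail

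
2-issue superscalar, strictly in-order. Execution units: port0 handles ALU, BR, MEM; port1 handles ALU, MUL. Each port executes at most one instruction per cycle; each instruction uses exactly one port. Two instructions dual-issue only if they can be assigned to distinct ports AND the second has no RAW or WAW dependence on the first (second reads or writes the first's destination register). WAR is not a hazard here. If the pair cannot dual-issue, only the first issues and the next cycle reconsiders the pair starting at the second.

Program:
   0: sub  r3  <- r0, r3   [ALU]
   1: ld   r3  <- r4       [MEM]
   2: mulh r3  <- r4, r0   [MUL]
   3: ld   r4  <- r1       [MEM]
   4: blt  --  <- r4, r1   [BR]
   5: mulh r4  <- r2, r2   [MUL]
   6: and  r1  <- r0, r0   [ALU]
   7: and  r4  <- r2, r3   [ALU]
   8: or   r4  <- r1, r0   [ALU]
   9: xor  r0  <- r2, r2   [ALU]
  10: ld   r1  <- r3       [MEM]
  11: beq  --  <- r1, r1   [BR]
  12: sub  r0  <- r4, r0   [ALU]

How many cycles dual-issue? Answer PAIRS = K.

PAIRS = 5

t=0 i0:sub ; WAW r3
t=1 i1:ld ; WAW r3
t=2 i2,i3:mulh ld ; dual
t=3 i4,i5:blt mulh ; dual
t=4 i6,i7:and and ; dual
t=5 i8,i9:or xor ; dual
t=6 i10:ld ; no-port MEM/BR
t=7 i11,i12:beq sub ; dual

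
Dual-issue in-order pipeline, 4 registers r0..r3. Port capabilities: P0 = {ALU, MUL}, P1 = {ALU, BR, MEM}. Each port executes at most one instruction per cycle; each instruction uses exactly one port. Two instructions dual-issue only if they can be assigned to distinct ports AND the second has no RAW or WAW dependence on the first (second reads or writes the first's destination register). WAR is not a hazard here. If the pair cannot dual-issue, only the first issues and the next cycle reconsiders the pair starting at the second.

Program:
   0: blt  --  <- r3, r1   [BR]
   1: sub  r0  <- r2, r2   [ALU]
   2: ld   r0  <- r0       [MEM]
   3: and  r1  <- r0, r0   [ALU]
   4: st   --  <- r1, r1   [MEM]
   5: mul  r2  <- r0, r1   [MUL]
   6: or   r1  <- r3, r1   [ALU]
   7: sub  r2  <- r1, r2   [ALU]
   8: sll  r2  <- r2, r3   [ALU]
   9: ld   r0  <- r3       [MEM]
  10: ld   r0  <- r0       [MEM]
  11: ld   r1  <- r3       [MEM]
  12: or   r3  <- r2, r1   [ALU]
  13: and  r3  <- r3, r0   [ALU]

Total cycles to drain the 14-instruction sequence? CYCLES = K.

CYCLES = 11

#0 head=0: blt/sub i0&i1 2-wide
#1 head=2: ld i2 RAW r0
#2 head=3: and i3 RAW r1
#3 head=4: st/mul i4&i5 2-wide
#4 head=6: or i6 RAW r1
#5 head=7: sub i7 RAW+WAW r2
#6 head=8: sll/ld i8&i9 2-wide
#7 head=10: ld i10 no-port MEM/MEM
#8 head=11: ld i11 RAW r1
#9 head=12: or i12 RAW+WAW r3
#10 head=13: and i13 tail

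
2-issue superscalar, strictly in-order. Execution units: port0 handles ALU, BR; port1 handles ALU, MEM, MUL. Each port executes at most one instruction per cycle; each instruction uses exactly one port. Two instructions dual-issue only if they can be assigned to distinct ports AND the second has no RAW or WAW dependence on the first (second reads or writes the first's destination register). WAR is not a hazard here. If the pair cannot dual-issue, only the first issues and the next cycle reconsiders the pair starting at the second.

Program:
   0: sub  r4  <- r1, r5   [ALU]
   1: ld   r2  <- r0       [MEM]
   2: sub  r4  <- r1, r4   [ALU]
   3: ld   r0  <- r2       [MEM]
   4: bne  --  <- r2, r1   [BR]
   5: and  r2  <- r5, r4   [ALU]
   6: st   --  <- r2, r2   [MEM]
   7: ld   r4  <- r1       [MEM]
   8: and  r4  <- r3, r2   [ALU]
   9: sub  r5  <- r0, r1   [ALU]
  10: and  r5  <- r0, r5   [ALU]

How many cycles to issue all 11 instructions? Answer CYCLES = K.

CYCLES = 7

#0 head=0: sub;ld i0+i1 dual
#1 head=2: sub;ld i2+i3 dual
#2 head=4: bne;and i4+i5 dual
#3 head=6: st i6 no-port MEM/MEM
#4 head=7: ld i7 WAW r4
#5 head=8: and;sub i8+i9 dual
#6 head=10: and i10 tail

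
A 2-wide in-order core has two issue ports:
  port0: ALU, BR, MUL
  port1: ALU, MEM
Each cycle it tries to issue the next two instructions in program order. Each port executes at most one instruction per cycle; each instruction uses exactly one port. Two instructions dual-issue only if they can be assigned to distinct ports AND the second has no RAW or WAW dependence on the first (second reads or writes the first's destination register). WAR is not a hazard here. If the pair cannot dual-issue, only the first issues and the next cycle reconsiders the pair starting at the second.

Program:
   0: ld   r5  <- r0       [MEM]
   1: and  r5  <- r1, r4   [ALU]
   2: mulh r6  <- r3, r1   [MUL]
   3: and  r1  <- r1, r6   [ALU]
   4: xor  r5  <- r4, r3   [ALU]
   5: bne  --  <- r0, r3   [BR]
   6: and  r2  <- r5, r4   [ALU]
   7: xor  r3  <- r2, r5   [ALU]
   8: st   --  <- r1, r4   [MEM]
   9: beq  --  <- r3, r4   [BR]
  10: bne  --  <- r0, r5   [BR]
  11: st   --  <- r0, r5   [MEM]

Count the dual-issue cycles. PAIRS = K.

[0] i0  ld  -- WAW r5
[1] i1,i2  and/mulh  -- pair
[2] i3,i4  and/xor  -- pair
[3] i5,i6  bne/and  -- pair
[4] i7,i8  xor/st  -- pair
[5] i9  beq  -- no-port BR/BR
[6] i10,i11  bne/st  -- pair

PAIRS = 5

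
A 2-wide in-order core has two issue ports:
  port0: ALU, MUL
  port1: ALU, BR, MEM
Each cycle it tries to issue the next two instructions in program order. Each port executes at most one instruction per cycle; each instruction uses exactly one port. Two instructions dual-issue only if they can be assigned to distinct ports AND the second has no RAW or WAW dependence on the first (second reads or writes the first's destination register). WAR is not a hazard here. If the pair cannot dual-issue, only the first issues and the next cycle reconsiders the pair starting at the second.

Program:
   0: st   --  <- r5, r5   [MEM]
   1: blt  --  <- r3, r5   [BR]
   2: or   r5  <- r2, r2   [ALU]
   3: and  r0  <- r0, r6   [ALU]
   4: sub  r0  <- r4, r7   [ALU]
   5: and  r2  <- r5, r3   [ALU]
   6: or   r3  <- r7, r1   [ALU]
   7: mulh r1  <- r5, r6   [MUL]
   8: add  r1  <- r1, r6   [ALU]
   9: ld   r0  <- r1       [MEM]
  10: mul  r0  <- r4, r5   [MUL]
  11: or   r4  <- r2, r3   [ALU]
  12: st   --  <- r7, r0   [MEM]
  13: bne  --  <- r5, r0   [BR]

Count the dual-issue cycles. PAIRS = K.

#0 head=0: st.MEM i0 no-port MEM/BR
#1 head=1: blt.BR/or.ALU i1&i2 2-wide
#2 head=3: and.ALU i3 WAW r0
#3 head=4: sub.ALU/and.ALU i4&i5 2-wide
#4 head=6: or.ALU/mulh.MUL i6&i7 2-wide
#5 head=8: add.ALU i8 RAW r1
#6 head=9: ld.MEM i9 WAW r0
#7 head=10: mul.MUL/or.ALU i10&i11 2-wide
#8 head=12: st.MEM i12 no-port MEM/BR
#9 head=13: bne.BR i13 tail

PAIRS = 4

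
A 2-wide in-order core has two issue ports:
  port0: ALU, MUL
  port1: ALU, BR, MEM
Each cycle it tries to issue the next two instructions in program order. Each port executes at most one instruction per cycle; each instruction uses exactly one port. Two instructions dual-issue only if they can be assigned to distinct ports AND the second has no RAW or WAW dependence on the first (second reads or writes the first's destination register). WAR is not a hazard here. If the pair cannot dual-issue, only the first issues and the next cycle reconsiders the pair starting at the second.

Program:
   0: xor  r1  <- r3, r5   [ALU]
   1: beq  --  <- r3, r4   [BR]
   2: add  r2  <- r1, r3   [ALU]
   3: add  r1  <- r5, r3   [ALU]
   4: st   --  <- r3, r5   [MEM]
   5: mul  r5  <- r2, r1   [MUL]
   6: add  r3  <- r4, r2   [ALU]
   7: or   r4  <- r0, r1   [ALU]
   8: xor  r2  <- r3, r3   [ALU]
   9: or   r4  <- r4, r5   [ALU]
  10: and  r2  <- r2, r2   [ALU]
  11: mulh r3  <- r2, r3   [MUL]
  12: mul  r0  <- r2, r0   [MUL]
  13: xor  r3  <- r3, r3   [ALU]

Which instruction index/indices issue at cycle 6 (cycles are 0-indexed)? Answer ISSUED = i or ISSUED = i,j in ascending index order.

ISSUED = 11

[0] i0+i1  xor.ALU;beq.BR  -- pair
[1] i2+i3  add.ALU;add.ALU  -- pair
[2] i4+i5  st.MEM;mul.MUL  -- pair
[3] i6+i7  add.ALU;or.ALU  -- pair
[4] i8+i9  xor.ALU;or.ALU  -- pair
[5] i10  and.ALU  -- RAW r2
[6] i11  mulh.MUL  -- no-port MUL/MUL
[7] i12+i13  mul.MUL;xor.ALU  -- pair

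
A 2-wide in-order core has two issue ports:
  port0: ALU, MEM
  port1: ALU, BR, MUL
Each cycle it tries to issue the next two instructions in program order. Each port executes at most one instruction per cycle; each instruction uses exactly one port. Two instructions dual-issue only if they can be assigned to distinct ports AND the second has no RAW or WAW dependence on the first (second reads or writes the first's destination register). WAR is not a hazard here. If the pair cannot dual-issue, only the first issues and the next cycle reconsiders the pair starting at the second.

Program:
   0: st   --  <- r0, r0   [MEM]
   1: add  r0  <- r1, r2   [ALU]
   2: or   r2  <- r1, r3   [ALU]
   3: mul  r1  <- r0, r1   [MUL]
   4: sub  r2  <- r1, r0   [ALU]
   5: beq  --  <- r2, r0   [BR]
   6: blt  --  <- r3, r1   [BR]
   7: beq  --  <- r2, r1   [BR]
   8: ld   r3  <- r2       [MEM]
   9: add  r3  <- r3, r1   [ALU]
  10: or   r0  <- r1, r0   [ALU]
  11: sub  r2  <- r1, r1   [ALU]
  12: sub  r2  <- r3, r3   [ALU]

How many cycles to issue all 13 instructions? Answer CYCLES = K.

CYCLES = 9

0. st+add @i0,i1  | pair
1. or+mul @i2,i3  | pair
2. sub @i4  | RAW r2
3. beq @i5  | no-port BR/BR
4. blt @i6  | no-port BR/BR
5. beq+ld @i7,i8  | pair
6. add+or @i9,i10  | pair
7. sub @i11  | WAW r2
8. sub @i12  | tail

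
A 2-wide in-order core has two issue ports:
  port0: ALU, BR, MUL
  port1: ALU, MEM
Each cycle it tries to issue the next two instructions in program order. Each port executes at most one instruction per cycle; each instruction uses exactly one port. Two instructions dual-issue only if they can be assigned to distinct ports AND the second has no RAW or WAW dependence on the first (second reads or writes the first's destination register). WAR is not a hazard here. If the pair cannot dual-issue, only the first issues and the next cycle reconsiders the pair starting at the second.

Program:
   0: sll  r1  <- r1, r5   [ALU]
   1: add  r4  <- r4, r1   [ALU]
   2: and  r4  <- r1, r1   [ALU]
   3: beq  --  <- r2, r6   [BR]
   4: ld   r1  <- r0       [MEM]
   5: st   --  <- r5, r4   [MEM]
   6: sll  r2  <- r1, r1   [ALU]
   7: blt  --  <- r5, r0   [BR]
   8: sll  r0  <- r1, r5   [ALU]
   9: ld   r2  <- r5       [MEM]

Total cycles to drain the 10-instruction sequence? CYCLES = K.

CYCLES = 7

c0: i0 sll  RAW r1
c1: i1 add  WAW r4
c2: i2/i3 and/beq  pair
c3: i4 ld  no-port MEM/MEM
c4: i5/i6 st/sll  pair
c5: i7/i8 blt/sll  pair
c6: i9 ld  tail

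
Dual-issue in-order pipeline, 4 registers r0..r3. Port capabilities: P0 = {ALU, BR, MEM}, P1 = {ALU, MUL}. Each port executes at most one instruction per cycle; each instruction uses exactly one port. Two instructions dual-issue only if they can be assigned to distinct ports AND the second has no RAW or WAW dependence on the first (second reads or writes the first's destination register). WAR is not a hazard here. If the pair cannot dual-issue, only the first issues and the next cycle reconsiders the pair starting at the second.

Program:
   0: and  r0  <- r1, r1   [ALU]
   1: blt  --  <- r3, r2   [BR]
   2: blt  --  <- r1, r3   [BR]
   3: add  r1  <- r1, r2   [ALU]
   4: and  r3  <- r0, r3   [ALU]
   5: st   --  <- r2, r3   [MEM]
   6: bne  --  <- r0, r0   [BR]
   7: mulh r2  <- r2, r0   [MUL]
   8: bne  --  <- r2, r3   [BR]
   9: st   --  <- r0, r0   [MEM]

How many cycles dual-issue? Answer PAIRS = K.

#0 head=0: and+blt i0/i1 2-wide
#1 head=2: blt+add i2/i3 2-wide
#2 head=4: and i4 RAW r3
#3 head=5: st i5 no-port MEM/BR
#4 head=6: bne+mulh i6/i7 2-wide
#5 head=8: bne i8 no-port BR/MEM
#6 head=9: st i9 tail

PAIRS = 3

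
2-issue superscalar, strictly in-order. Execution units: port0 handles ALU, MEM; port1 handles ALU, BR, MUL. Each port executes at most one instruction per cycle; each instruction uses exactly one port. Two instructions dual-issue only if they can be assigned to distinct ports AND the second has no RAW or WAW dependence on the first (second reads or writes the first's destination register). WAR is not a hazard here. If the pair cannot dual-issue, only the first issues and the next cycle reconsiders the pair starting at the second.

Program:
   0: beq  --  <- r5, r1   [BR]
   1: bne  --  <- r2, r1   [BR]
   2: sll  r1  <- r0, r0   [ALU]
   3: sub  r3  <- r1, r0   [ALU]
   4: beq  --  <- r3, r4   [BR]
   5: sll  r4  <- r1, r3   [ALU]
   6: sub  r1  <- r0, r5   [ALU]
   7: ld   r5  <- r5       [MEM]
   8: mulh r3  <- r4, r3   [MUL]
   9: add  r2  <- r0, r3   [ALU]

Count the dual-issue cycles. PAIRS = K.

PAIRS = 3

c0: i0 beq  no-port BR/BR
c1: i1/i2 bne sll  dual
c2: i3 sub  RAW r3
c3: i4/i5 beq sll  dual
c4: i6/i7 sub ld  dual
c5: i8 mulh  RAW r3
c6: i9 add  tail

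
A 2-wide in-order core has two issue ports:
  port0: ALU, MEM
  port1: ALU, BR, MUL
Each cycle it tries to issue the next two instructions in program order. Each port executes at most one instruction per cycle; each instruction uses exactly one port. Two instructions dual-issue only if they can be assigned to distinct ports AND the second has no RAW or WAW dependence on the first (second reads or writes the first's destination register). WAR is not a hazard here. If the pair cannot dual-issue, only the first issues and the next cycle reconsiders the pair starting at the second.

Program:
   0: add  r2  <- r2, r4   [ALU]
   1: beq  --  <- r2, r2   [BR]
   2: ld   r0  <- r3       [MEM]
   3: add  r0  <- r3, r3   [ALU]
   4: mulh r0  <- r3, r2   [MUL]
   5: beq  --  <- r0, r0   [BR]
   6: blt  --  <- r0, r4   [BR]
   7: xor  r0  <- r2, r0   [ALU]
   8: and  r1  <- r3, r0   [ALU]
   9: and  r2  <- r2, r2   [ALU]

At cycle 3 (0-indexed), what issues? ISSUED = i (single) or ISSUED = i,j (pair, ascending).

[0] i0  add  -- RAW r2
[1] i1/i2  beq/ld  -- pair
[2] i3  add  -- WAW r0
[3] i4  mulh  -- no-port MUL/BR
[4] i5  beq  -- no-port BR/BR
[5] i6/i7  blt/xor  -- pair
[6] i8/i9  and/and  -- pair

ISSUED = 4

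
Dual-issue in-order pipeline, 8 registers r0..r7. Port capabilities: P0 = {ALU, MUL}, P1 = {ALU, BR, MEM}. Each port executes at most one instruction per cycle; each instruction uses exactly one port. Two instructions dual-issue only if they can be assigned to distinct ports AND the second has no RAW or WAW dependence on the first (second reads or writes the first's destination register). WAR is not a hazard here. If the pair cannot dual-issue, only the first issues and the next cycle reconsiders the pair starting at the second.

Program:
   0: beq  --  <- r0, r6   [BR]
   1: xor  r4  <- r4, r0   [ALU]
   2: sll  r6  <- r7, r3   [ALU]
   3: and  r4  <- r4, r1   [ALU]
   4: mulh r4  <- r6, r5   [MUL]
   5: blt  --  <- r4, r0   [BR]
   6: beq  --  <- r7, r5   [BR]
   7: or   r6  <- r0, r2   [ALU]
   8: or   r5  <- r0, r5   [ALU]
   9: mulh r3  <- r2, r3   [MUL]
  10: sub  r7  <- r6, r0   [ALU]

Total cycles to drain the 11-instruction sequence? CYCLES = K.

CYCLES = 7

#0 head=0: beq xor i0&i1 dual
#1 head=2: sll and i2&i3 dual
#2 head=4: mulh i4 RAW r4
#3 head=5: blt i5 no-port BR/BR
#4 head=6: beq or i6&i7 dual
#5 head=8: or mulh i8&i9 dual
#6 head=10: sub i10 tail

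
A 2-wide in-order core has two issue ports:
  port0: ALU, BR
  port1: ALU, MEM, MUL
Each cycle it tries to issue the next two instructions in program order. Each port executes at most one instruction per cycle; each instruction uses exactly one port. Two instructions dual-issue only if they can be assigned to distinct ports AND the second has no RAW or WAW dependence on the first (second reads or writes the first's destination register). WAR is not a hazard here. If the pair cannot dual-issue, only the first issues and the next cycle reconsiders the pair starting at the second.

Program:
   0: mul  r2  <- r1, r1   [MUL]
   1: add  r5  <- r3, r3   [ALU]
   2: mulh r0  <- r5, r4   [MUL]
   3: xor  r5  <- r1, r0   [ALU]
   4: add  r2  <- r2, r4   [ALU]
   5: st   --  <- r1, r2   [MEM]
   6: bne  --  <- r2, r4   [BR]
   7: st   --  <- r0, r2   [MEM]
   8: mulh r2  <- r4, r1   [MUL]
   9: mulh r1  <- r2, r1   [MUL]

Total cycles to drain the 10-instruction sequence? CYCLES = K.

[0] i0+i1  mul+add  -- 2-wide
[1] i2  mulh  -- RAW r0
[2] i3+i4  xor+add  -- 2-wide
[3] i5+i6  st+bne  -- 2-wide
[4] i7  st  -- no-port MEM/MUL
[5] i8  mulh  -- no-port MUL/MUL
[6] i9  mulh  -- tail

CYCLES = 7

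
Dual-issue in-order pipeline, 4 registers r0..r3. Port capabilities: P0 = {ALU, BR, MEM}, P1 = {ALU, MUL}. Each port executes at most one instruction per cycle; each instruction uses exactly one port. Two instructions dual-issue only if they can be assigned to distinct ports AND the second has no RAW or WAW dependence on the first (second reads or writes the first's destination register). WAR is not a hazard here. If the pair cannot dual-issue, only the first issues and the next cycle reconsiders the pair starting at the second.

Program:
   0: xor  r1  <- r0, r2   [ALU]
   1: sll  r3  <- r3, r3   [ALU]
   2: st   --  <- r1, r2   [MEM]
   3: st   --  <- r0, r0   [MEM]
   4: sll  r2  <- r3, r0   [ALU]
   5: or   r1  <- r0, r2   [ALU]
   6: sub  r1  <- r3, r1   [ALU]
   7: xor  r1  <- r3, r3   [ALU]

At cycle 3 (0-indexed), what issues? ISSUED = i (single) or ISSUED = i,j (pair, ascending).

ISSUED = 5

t=0 i0+i1:xor.ALU sll.ALU ; dual
t=1 i2:st.MEM ; no-port MEM/MEM
t=2 i3+i4:st.MEM sll.ALU ; dual
t=3 i5:or.ALU ; RAW+WAW r1
t=4 i6:sub.ALU ; WAW r1
t=5 i7:xor.ALU ; tail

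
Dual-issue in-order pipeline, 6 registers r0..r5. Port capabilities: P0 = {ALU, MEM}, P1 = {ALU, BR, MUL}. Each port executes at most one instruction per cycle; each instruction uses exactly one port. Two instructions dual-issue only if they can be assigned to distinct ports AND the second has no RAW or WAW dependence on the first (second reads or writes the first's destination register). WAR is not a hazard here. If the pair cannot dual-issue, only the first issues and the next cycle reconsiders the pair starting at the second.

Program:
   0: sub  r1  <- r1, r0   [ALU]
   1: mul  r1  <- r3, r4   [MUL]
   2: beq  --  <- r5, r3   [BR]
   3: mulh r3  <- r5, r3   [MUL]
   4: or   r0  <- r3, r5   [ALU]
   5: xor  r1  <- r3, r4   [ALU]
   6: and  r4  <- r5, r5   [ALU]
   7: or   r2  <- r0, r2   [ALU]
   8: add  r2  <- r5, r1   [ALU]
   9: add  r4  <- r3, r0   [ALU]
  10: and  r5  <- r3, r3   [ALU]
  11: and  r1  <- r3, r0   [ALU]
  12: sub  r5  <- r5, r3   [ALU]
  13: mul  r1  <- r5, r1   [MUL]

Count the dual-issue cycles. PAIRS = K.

PAIRS = 4

0. sub.ALU @i0  | WAW r1
1. mul.MUL @i1  | no-port MUL/BR
2. beq.BR @i2  | no-port BR/MUL
3. mulh.MUL @i3  | RAW r3
4. or.ALU/xor.ALU @i4,i5  | pair
5. and.ALU/or.ALU @i6,i7  | pair
6. add.ALU/add.ALU @i8,i9  | pair
7. and.ALU/and.ALU @i10,i11  | pair
8. sub.ALU @i12  | RAW r5
9. mul.MUL @i13  | tail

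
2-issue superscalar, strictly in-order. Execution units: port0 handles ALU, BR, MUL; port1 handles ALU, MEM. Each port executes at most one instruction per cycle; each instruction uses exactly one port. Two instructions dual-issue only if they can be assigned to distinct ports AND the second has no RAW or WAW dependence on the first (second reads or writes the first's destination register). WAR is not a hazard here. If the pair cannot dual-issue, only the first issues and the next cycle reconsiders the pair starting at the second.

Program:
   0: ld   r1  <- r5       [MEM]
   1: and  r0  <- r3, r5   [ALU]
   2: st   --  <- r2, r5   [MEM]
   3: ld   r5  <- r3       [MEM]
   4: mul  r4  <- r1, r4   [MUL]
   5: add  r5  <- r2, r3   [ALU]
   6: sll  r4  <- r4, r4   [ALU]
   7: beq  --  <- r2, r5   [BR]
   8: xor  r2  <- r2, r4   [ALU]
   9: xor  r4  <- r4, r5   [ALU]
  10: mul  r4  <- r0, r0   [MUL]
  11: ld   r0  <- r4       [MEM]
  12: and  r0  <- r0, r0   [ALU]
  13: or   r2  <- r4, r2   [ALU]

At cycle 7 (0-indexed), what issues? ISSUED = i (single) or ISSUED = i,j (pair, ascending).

ISSUED = 11

[0] i0+i1  ld and  -- dual
[1] i2  st  -- no-port MEM/MEM
[2] i3+i4  ld mul  -- dual
[3] i5+i6  add sll  -- dual
[4] i7+i8  beq xor  -- dual
[5] i9  xor  -- WAW r4
[6] i10  mul  -- RAW r4
[7] i11  ld  -- RAW+WAW r0
[8] i12+i13  and or  -- dual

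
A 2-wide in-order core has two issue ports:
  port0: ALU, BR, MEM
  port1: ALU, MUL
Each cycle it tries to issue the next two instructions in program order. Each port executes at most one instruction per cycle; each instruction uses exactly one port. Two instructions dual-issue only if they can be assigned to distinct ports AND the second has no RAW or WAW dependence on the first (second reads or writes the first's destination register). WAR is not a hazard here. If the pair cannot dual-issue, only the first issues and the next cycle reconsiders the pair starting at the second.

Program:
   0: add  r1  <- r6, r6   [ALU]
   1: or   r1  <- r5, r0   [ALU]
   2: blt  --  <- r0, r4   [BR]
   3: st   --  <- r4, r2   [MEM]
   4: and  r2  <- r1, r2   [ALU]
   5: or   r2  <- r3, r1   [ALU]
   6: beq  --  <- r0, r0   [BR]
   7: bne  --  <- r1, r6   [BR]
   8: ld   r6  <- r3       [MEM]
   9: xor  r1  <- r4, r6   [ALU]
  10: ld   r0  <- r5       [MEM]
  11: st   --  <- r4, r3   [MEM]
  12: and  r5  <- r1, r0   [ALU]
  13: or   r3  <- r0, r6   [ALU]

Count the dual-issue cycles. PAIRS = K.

  cy0 -> i0 (add) WAW r1
  cy1 -> i1&i2 (or+blt) dual
  cy2 -> i3&i4 (st+and) dual
  cy3 -> i5&i6 (or+beq) dual
  cy4 -> i7 (bne) no-port BR/MEM
  cy5 -> i8 (ld) RAW r6
  cy6 -> i9&i10 (xor+ld) dual
  cy7 -> i11&i12 (st+and) dual
  cy8 -> i13 (or) tail

PAIRS = 5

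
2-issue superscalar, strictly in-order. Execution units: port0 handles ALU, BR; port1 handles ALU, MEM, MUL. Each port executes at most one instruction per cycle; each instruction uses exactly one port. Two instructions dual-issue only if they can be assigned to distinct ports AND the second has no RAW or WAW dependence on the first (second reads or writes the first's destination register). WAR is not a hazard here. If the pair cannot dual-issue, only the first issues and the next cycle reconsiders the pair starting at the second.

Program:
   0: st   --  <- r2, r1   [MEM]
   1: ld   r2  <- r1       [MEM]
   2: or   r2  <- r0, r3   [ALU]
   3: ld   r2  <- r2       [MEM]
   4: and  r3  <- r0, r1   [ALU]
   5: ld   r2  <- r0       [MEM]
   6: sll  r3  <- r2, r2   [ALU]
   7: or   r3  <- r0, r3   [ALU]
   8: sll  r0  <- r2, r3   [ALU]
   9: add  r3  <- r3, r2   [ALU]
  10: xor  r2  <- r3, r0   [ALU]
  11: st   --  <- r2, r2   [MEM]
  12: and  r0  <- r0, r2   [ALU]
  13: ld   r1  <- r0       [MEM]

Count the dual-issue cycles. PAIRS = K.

[0] i0  st.MEM  -- no-port MEM/MEM
[1] i1  ld.MEM  -- WAW r2
[2] i2  or.ALU  -- RAW+WAW r2
[3] i3&i4  ld.MEM and.ALU  -- dual
[4] i5  ld.MEM  -- RAW r2
[5] i6  sll.ALU  -- RAW+WAW r3
[6] i7  or.ALU  -- RAW r3
[7] i8&i9  sll.ALU add.ALU  -- dual
[8] i10  xor.ALU  -- RAW r2
[9] i11&i12  st.MEM and.ALU  -- dual
[10] i13  ld.MEM  -- tail

PAIRS = 3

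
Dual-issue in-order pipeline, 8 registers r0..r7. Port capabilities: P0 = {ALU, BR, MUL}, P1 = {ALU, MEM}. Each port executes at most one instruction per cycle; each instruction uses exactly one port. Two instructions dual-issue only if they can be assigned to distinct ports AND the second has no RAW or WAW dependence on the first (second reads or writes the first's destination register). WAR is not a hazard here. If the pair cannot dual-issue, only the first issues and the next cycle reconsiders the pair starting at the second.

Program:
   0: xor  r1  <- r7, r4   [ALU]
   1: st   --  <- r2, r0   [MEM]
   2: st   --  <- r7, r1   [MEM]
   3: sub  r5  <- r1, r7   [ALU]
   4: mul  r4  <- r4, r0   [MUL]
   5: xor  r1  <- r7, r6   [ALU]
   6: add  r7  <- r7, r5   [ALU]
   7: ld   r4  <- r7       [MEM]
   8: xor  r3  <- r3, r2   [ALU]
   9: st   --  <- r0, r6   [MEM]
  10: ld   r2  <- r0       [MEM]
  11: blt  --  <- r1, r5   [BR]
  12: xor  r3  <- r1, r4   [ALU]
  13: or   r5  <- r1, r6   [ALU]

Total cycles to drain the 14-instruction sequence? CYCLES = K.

[0] i0+i1  xor.ALU st.MEM  -- pair
[1] i2+i3  st.MEM sub.ALU  -- pair
[2] i4+i5  mul.MUL xor.ALU  -- pair
[3] i6  add.ALU  -- RAW r7
[4] i7+i8  ld.MEM xor.ALU  -- pair
[5] i9  st.MEM  -- no-port MEM/MEM
[6] i10+i11  ld.MEM blt.BR  -- pair
[7] i12+i13  xor.ALU or.ALU  -- pair

CYCLES = 8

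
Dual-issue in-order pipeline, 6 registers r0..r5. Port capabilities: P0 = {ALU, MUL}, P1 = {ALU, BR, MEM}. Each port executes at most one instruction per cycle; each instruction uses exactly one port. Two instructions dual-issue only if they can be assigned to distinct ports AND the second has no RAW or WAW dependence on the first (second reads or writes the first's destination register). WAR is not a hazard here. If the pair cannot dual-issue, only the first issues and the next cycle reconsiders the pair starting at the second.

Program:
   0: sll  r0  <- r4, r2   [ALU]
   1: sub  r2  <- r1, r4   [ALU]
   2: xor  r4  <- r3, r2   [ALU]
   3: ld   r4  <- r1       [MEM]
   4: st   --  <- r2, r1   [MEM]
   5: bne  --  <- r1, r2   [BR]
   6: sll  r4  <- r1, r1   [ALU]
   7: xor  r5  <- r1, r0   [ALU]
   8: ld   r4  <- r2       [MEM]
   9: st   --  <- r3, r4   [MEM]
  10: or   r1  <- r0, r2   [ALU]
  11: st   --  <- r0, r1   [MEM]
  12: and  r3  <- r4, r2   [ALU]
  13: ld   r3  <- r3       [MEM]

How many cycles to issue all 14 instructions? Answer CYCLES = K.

CYCLES = 9

c0: i0&i1 sll/sub  dual
c1: i2 xor  WAW r4
c2: i3 ld  no-port MEM/MEM
c3: i4 st  no-port MEM/BR
c4: i5&i6 bne/sll  dual
c5: i7&i8 xor/ld  dual
c6: i9&i10 st/or  dual
c7: i11&i12 st/and  dual
c8: i13 ld  tail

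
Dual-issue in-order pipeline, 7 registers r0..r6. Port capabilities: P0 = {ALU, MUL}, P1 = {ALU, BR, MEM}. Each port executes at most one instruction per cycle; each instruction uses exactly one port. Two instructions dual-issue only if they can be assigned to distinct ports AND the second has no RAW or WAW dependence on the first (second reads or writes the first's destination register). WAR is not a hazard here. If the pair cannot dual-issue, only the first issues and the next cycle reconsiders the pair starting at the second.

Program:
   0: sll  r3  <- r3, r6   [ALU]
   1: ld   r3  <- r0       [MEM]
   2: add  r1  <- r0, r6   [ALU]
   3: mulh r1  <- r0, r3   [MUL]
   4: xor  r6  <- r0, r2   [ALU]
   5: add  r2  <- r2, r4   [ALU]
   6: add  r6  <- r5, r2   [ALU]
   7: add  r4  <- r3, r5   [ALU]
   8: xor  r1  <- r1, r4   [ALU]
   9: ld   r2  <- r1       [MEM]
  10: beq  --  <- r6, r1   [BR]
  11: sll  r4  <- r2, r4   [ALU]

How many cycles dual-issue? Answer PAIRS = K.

[0] i0  sll  -- WAW r3
[1] i1+i2  ld add  -- dual
[2] i3+i4  mulh xor  -- dual
[3] i5  add  -- RAW r2
[4] i6+i7  add add  -- dual
[5] i8  xor  -- RAW r1
[6] i9  ld  -- no-port MEM/BR
[7] i10+i11  beq sll  -- dual

PAIRS = 4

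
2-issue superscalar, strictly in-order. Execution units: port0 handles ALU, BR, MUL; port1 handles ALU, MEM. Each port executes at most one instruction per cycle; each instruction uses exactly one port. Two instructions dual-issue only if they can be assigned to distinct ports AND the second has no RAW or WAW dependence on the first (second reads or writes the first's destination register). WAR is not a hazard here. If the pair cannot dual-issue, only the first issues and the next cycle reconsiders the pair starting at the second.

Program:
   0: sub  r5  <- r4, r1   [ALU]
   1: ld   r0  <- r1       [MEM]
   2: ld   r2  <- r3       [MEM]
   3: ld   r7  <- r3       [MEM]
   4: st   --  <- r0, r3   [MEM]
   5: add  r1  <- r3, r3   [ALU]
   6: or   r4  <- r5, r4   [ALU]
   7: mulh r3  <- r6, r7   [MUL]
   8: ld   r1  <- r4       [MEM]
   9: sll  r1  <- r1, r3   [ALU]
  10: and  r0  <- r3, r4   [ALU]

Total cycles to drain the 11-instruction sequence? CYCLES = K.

CYCLES = 7

0. sub+ld @i0+i1  | dual
1. ld @i2  | no-port MEM/MEM
2. ld @i3  | no-port MEM/MEM
3. st+add @i4+i5  | dual
4. or+mulh @i6+i7  | dual
5. ld @i8  | RAW+WAW r1
6. sll+and @i9+i10  | dual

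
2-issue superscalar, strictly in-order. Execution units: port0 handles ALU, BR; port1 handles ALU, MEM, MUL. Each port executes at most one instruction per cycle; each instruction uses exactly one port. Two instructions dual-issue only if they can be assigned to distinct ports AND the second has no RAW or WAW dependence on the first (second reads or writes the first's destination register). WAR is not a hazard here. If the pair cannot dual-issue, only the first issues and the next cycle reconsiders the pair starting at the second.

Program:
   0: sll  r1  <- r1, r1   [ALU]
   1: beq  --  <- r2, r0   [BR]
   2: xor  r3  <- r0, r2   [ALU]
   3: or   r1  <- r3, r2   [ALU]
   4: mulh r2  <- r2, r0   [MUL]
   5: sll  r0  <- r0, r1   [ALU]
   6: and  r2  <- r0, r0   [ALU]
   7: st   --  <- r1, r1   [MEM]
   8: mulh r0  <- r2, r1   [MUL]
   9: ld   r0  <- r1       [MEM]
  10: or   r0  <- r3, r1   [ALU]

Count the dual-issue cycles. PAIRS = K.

[0] i0&i1  sll.ALU beq.BR  -- 2-wide
[1] i2  xor.ALU  -- RAW r3
[2] i3&i4  or.ALU mulh.MUL  -- 2-wide
[3] i5  sll.ALU  -- RAW r0
[4] i6&i7  and.ALU st.MEM  -- 2-wide
[5] i8  mulh.MUL  -- no-port MUL/MEM
[6] i9  ld.MEM  -- WAW r0
[7] i10  or.ALU  -- tail

PAIRS = 3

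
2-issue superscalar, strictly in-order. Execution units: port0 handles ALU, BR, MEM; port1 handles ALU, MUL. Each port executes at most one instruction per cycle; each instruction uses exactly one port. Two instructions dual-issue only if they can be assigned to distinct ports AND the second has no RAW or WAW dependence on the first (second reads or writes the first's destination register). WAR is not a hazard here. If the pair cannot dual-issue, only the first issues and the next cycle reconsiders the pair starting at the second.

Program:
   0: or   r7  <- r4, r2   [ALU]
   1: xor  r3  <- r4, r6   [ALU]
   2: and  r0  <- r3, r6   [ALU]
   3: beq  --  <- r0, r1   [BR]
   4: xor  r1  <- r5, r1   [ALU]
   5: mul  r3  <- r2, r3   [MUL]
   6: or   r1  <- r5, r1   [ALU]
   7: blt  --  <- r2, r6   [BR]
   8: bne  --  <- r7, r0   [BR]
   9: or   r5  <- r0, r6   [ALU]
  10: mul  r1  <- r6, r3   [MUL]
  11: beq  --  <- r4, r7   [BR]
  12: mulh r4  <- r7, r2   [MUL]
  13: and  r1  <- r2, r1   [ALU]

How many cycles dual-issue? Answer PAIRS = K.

#0 head=0: or xor i0/i1 2-wide
#1 head=2: and i2 RAW r0
#2 head=3: beq xor i3/i4 2-wide
#3 head=5: mul or i5/i6 2-wide
#4 head=7: blt i7 no-port BR/BR
#5 head=8: bne or i8/i9 2-wide
#6 head=10: mul beq i10/i11 2-wide
#7 head=12: mulh and i12/i13 2-wide

PAIRS = 6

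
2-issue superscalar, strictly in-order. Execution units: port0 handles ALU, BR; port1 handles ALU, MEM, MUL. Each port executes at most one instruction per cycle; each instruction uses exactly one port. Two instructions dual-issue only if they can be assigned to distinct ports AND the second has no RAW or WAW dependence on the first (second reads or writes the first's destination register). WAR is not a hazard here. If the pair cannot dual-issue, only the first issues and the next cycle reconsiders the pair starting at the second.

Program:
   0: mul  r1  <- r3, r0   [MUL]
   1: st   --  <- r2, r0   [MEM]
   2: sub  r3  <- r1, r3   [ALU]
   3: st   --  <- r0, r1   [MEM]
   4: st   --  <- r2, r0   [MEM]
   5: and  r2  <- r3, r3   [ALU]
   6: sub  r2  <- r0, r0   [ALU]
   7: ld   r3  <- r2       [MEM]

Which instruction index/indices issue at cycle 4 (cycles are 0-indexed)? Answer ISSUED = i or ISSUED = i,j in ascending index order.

ISSUED = 6

t=0 i0:mul ; no-port MUL/MEM
t=1 i1/i2:st;sub ; 2-wide
t=2 i3:st ; no-port MEM/MEM
t=3 i4/i5:st;and ; 2-wide
t=4 i6:sub ; RAW r2
t=5 i7:ld ; tail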